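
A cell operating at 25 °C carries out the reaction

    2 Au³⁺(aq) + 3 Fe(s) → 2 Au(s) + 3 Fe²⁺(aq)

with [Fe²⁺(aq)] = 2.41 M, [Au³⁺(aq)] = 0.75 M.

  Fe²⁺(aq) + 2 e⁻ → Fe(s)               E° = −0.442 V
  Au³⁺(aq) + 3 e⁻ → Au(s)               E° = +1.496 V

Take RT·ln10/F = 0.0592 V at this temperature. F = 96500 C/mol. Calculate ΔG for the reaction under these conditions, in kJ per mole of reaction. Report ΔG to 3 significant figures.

−1110 kJ/mol

With Au³⁺/Au reduced at the cathode, E°cell = +1.496 − (−0.442) = +1.938 V and n = 6.
The reaction quotient is [Fe²⁺(aq)]^3 / [Au³⁺(aq)]^2 = 24.9; by Nernst, E = +1.938 − (0.0592/6)(1.396) = +1.9242 V.
Finally ΔG = −nFE = −(6)(96500 C/mol)(+1.9242 V) = −1110 kJ/mol.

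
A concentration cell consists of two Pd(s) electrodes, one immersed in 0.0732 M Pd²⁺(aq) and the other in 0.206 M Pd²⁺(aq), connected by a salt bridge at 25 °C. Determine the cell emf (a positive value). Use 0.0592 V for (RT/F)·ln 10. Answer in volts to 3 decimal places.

For a concentration cell E°cell = 0, since both electrodes use the same couple.
The compartment with the higher Pd²⁺(aq) concentration (0.206 M) acts as the cathode; ions are reduced there and produced at the dilute (0.0732 M) anode.
With n = 2, Ecell = −(0.0592/2)·log([dilute]/[conc]) = −(0.0592/2)·log(0.0732/0.206) = +0.013 V.

0.013 V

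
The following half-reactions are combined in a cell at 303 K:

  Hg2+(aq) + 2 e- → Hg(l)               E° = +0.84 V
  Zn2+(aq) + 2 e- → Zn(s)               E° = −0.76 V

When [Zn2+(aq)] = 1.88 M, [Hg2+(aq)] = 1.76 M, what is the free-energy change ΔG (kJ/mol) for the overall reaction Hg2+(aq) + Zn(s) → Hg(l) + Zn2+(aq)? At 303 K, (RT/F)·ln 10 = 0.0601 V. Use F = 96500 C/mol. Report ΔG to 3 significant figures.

The standard cell potential is +0.84 − (−0.76) = +1.60 V, with n = 2 electrons in the balanced equation.
Q = [Zn2+(aq)] / [Hg2+(aq)] = 1.07, so log Q = 0.029 and E = +1.60 − (0.0601/2)(0.029) = +1.5991 V.
Then ΔG = −nFE = −2 × 96500 × +1.5991 J/mol = −309 kJ/mol.

−309 kJ/mol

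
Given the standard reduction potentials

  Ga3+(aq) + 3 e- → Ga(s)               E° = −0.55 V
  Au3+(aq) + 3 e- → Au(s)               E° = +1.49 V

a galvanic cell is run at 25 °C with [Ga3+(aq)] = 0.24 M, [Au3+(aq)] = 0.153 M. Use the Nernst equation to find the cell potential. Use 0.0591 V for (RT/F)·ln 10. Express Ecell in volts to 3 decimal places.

+2.036 V

The Au³⁺/Au couple has the more positive E°, so it is the cathode; Ga³⁺/Ga is the anode.
E°cell = +1.49 − (−0.55) = +2.04 V, with n = 3 electrons transferred.
For the overall reaction Au3+(aq) + Ga(s) → Au(s) + Ga3+(aq), Q = [Ga3+(aq)] / [Au3+(aq)] = 1.57, giving log Q = 0.196.
By the Nernst equation, E = +2.04 − (0.0591/3)·(0.196) = +2.036 V.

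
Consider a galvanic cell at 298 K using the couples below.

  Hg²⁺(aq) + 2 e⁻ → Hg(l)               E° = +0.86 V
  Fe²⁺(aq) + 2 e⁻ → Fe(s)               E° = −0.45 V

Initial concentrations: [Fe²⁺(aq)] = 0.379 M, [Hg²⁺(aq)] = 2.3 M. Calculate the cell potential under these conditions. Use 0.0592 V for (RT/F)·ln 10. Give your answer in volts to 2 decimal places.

The Hg²⁺/Hg couple has the more positive E°, so it is the cathode; Fe²⁺/Fe is the anode.
E°cell = +0.86 − (−0.45) = +1.31 V, with n = 2 electrons transferred.
Balancing gives Hg²⁺(aq) + Fe(s) → Hg(l) + Fe²⁺(aq); hence Q = [Fe²⁺(aq)] / [Hg²⁺(aq)] = 0.165 (log Q = −0.783).
Applying E = E° − (RT ln10/nF)·log Q gives +1.31 − (0.0592/2)(−0.783) = +1.33 V.

+1.33 V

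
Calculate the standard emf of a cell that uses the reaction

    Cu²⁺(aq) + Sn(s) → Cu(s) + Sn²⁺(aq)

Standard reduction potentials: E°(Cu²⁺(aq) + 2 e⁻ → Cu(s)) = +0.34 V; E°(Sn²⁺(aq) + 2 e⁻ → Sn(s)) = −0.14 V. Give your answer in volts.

In the reaction as written, Cu²⁺(aq) is reduced (cathode) and Sn²⁺(aq) is produced by oxidation at the anode.
E°cell = E°(cathode) − E°(anode) = +0.34 − (−0.14) = +0.48 V.
The positive value indicates the reaction is spontaneous as written.

+0.48 V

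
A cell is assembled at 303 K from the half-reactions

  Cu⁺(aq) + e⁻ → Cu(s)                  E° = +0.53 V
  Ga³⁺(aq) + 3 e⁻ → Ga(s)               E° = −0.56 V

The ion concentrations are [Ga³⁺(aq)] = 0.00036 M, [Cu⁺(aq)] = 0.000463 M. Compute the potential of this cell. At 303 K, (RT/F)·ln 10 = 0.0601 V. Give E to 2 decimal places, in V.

+0.96 V

Cu⁺/Cu is reduced (cathode, E° = +0.53 V) and Ga³⁺/Ga is oxidized (anode).
E°cell = +0.53 − (−0.56) = +1.09 V, with n = 3 electrons transferred.
For the overall reaction 3 Cu⁺(aq) + Ga(s) → 3 Cu(s) + Ga³⁺(aq), Q = [Ga³⁺(aq)] / [Cu⁺(aq)]^3 = 3.63×10^6, giving log Q = 6.560.
By the Nernst equation, E = +1.09 − (0.0601/3)·(6.560) = +0.96 V.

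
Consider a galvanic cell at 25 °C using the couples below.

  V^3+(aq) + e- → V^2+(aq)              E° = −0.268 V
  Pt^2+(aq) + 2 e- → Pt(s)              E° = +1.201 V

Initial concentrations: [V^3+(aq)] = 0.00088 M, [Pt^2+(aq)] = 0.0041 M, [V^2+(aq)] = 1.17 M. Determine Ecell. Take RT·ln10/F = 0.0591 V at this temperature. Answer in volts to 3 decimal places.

Pt²⁺/Pt is reduced (cathode, E° = +1.201 V) and V³⁺/V²⁺ is oxidized (anode).
E°cell = E°cat − E°an = +1.201 − (−0.268) = +1.469 V; n = 2.
Balancing gives Pt^2+(aq) + 2 V^2+(aq) → Pt(s) + 2 V^3+(aq); hence Q = [V^3+(aq)]^2 / ([Pt^2+(aq)]·[V^2+(aq)]^2) = 0.000138 (log Q = −3.860).
Applying E = E° − (RT ln10/nF)·log Q gives +1.469 − (0.0591/2)(−3.860) = +1.583 V.

+1.583 V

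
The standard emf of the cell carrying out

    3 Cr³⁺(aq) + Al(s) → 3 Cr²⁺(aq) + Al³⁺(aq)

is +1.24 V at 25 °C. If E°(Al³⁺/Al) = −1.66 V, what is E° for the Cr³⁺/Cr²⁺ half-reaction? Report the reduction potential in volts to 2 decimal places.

In the reaction as written the Cr³⁺/Cr²⁺ couple is reduced (cathode) and Al³⁺/Al is oxidized (anode), so E°cell = E°(Cr³⁺/Cr²⁺) − E°(Al³⁺/Al).
E°(Cr³⁺/Cr²⁺) = E°cell + E°(anode) = +1.24 + (−1.66) = −0.42 V.

−0.42 V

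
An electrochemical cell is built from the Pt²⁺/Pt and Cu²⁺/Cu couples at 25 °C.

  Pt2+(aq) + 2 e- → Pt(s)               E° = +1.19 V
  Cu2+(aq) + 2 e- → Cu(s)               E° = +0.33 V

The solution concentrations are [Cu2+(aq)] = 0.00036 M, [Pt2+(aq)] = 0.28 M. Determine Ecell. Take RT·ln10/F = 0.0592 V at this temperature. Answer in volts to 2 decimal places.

Since E°(Pt²⁺/Pt) > E°(Cu²⁺/Cu), Pt²⁺/Pt serves as the cathode.
E°cell = +1.19 − (+0.33) = +0.86 V, with n = 2 electrons transferred.
Balancing gives Pt2+(aq) + Cu(s) → Pt(s) + Cu2+(aq); hence Q = [Cu2+(aq)] / [Pt2+(aq)] = 0.00129 (log Q = −2.891).
By the Nernst equation, E = +0.86 − (0.0592/2)·(−2.891) = +0.95 V.

+0.95 V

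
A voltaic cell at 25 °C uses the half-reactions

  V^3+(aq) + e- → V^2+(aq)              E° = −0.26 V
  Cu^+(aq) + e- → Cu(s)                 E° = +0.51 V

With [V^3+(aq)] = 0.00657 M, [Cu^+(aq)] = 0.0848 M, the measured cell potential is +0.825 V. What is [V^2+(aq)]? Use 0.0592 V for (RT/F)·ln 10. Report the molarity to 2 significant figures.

0.66 M

Cu⁺/Cu is the cathode (higher E°); E°cell = +0.51 − (−0.26) = +0.77 V with n = 1.
Rearranging E = E° − (0.0592/n)·log Q gives log Q = 1(+0.77 − (+0.825))/0.0592 = −0.929.
Balancing electrons gives Cu^+(aq) + V^2+(aq) → Cu(s) + V^3+(aq); thus Q = [V^3+(aq)] / ([Cu^+(aq)]·[V^2+(aq)]).
Substituting the known concentrations and solving, log [V^2+(aq)] = −0.182 and [V^2+(aq)] = 0.66 M.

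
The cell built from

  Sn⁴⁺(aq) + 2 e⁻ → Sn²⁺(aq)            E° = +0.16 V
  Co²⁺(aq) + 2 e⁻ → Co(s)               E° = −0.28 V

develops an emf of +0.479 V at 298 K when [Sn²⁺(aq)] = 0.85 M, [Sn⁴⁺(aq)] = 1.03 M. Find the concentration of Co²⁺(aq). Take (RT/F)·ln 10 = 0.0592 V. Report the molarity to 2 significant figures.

The Sn⁴⁺/Sn²⁺ couple has the larger reduction potential, so it is the cathode: E°cell = +0.16 − (−0.28) = +0.44 V and n = 2.
Since E = E° − (0.0592/n)·log Q, log Q = n(E° − E)/0.0592 = −1.318.
The balanced reaction is Sn⁴⁺(aq) + Co(s) → Sn²⁺(aq) + Co²⁺(aq), so Q = ([Sn²⁺(aq)]·[Co²⁺(aq)]) / [Sn⁴⁺(aq)].
Solving for the unknown gives log [Co²⁺(aq)] = −1.235, so [Co²⁺(aq)] ≈ 0.058 M.

0.058 M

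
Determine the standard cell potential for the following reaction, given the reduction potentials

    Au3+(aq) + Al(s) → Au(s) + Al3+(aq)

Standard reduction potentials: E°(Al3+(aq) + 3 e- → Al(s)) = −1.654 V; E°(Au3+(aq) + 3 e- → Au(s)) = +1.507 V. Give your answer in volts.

Au3+(aq) gains electrons, so the Au³⁺/Au couple is the cathode; the Al³⁺/Al couple is the anode.
E°cell = E°(cathode) − E°(anode) = +1.507 − (−1.654) = +3.161 V.

+3.161 V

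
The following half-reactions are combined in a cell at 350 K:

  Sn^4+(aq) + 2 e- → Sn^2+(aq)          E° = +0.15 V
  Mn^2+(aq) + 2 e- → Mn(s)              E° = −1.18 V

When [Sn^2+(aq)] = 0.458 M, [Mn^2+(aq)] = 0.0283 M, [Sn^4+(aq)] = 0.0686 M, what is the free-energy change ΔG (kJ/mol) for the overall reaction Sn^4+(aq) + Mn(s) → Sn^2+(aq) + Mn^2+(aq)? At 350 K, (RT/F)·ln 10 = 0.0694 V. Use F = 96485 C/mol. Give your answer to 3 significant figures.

−261 kJ/mol

E°cell = +0.15 − (−1.18) = +1.33 V; the balanced reaction transfers n = 2 electrons.
Here Q = ([Sn^2+(aq)]·[Mn^2+(aq)]) / [Sn^4+(aq)] = 0.189 (log Q = −0.724), giving E = +1.33 − (0.0694/2)·(−0.724) = +1.3551 V.
Then ΔG = −nFE = −2 × 96485 × +1.3551 J/mol = −261 kJ/mol.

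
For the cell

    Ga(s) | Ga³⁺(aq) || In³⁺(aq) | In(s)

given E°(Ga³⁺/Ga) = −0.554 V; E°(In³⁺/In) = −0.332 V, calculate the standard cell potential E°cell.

By convention the left-hand electrode in cell notation is the anode (oxidation) and the right-hand electrode is the cathode (reduction).
E°cell = E°(right) − E°(left) = −0.332 − (−0.554) = +0.222 V.

+0.222 V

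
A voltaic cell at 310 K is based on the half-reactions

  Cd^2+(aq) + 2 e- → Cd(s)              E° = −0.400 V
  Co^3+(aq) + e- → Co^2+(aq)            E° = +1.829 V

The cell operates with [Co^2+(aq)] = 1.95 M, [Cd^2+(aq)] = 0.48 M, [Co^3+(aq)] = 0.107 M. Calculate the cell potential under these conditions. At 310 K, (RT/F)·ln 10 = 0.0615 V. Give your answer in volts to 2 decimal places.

Since E°(Co³⁺/Co²⁺) > E°(Cd²⁺/Cd), Co³⁺/Co²⁺ serves as the cathode.
E°cell = +1.829 − (−0.400) = +2.229 V, with n = 2 electrons transferred.
Balancing gives 2 Co^3+(aq) + Cd(s) → 2 Co^2+(aq) + Cd^2+(aq); hence Q = ([Co^2+(aq)]^2·[Cd^2+(aq)]) / [Co^3+(aq)]^2 = 159 (log Q = 2.203).
By the Nernst equation, E = +2.229 − (0.0615/2)·(2.203) = +2.16 V.

+2.16 V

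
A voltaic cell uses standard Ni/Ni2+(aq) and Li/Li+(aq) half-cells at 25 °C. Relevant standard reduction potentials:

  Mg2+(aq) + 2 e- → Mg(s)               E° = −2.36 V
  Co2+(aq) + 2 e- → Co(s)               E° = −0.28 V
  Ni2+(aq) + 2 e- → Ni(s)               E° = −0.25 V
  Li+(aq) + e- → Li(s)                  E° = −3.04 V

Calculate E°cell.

+2.79 V

The Ni²⁺/Ni couple has the higher E°, so Ni ion is reduced (cathode) and Li is oxidized (anode).
E°cell = E°(cathode) − E°(anode) = −0.25 − (−3.04) = +2.79 V.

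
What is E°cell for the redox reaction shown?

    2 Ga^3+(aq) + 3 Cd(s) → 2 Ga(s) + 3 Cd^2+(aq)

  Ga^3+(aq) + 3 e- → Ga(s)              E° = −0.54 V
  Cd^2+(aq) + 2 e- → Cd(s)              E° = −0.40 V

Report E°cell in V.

In the reaction as written, Ga^3+(aq) is reduced (cathode) and Cd^2+(aq) is produced by oxidation at the anode.
E°cell = E°(cathode) − E°(anode) = −0.54 − (−0.40) = −0.14 V.
The negative E°cell means the reaction is non-spontaneous in the direction written.

−0.14 V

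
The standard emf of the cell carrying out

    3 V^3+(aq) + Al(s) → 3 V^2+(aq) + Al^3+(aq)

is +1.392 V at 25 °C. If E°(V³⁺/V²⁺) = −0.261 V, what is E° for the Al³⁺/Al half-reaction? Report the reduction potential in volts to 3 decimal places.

In the reaction as written the V³⁺/V²⁺ couple is reduced (cathode) and Al³⁺/Al is oxidized (anode), so E°cell = E°(V³⁺/V²⁺) − E°(Al³⁺/Al).
E°(Al³⁺/Al) = E°(cathode) − E°cell = −0.261 − (+1.392) = −1.653 V.

−1.653 V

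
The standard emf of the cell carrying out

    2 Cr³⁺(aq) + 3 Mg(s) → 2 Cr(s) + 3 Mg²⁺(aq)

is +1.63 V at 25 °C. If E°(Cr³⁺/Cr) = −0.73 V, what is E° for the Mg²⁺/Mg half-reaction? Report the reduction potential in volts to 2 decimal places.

In the reaction as written the Cr³⁺/Cr couple is reduced (cathode) and Mg²⁺/Mg is oxidized (anode), so E°cell = E°(Cr³⁺/Cr) − E°(Mg²⁺/Mg).
E°(Mg²⁺/Mg) = E°(cathode) − E°cell = −0.73 − (+1.63) = −2.36 V.

−2.36 V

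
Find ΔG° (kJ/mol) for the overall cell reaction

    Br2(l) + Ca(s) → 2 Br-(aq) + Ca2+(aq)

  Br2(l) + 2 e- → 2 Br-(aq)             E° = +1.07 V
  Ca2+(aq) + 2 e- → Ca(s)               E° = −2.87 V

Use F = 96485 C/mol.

−760 kJ/mol

In the reaction as written Br2(l) is reduced, so the Br₂/Br⁻ couple is the cathode and Ca²⁺/Ca is the anode.
E°cell = +1.07 − (−2.87) = +3.94 V; balancing electrons gives n = 2.
ΔG° = −nFE°cell = −(2)(96485)(+3.94) J/mol = −760 kJ/mol.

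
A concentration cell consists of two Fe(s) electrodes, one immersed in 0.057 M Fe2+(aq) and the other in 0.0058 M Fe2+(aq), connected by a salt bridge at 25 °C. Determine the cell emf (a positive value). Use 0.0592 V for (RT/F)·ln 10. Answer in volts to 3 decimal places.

0.029 V

For a concentration cell E°cell = 0, since both electrodes use the same couple.
The compartment with the higher Fe2+(aq) concentration (0.057 M) acts as the cathode; ions are reduced there and produced at the dilute (0.0058 M) anode.
With n = 2, Ecell = −(0.0592/2)·log([dilute]/[conc]) = −(0.0592/2)·log(0.0058/0.057) = +0.029 V.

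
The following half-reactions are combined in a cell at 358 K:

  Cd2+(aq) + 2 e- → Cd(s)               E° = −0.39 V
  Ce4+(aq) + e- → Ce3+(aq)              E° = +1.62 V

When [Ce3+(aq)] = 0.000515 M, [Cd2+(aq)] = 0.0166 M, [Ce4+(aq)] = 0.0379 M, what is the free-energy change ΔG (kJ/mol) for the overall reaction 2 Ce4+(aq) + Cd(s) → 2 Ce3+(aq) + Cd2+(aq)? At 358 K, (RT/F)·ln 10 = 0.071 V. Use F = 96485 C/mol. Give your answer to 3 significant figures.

−426 kJ/mol

E°cell = +1.62 − (−0.39) = +2.01 V; the balanced reaction transfers n = 2 electrons.
The reaction quotient is ([Ce3+(aq)]^2·[Cd2+(aq)]) / [Ce4+(aq)]^2 = 3.07×10^−6; by Nernst, E = +2.01 − (0.071/2)(−5.514) = +2.2057 V.
Then ΔG = −nFE = −2 × 96485 × +2.2057 J/mol = −426 kJ/mol.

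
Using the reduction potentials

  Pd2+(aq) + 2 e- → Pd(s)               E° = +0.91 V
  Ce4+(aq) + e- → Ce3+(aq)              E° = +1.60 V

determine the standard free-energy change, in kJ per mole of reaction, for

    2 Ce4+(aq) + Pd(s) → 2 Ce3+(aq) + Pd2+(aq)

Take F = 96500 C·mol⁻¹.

−133 kJ/mol

In the reaction as written Ce4+(aq) is reduced, so the Ce⁴⁺/Ce³⁺ couple is the cathode and Pd²⁺/Pd is the anode.
E°cell = +1.60 − (+0.91) = +0.69 V; balancing electrons gives n = 2.
ΔG° = −nFE°cell = −(2)(96500)(+0.69) J/mol = −133 kJ/mol.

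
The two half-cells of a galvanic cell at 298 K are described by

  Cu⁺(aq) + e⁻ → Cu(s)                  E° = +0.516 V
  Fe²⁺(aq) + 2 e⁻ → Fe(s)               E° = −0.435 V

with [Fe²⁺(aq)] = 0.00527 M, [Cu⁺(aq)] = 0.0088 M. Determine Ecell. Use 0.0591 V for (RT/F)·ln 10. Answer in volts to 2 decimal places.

The Cu⁺/Cu couple has the more positive E°, so it is the cathode; Fe²⁺/Fe is the anode.
The standard potential is +0.516 − (−0.435) = +0.951 V and the balanced reaction transfers n = 2 electrons.
The balanced reaction is 2 Cu⁺(aq) + Fe(s) → 2 Cu(s) + Fe²⁺(aq), so Q = [Fe²⁺(aq)] / [Cu⁺(aq)]^2 = 68.1 and log Q = 1.833.
By the Nernst equation, E = +0.951 − (0.0591/2)·(1.833) = +0.90 V.

+0.90 V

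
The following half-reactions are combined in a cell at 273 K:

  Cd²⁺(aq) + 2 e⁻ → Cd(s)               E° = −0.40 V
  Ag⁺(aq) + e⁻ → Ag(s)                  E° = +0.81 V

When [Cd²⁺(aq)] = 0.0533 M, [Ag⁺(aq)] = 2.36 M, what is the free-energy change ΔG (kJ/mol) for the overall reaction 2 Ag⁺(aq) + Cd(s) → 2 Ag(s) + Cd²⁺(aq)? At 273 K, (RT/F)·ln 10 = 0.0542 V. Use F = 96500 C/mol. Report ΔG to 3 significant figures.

With Ag⁺/Ag reduced at the cathode, E°cell = +0.81 − (−0.40) = +1.21 V and n = 2.
Here Q = [Cd²⁺(aq)] / [Ag⁺(aq)]^2 = 0.00957 (log Q = −2.019), giving E = +1.21 − (0.0542/2)·(−2.019) = +1.2647 V.
Then ΔG = −nFE = −2 × 96500 × +1.2647 J/mol = −244 kJ/mol.

−244 kJ/mol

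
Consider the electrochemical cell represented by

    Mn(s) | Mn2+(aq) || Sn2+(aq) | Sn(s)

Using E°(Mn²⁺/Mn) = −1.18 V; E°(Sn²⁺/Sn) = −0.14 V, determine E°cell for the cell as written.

+1.04 V

By convention the left-hand electrode in cell notation is the anode (oxidation) and the right-hand electrode is the cathode (reduction).
E°cell = E°(right) − E°(left) = −0.14 − (−1.18) = +1.04 V.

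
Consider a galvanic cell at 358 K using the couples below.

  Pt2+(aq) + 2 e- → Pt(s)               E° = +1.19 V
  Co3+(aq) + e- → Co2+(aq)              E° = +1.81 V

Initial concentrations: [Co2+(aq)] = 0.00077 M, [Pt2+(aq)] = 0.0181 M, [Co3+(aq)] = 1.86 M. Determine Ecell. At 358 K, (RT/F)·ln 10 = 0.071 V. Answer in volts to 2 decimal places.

+0.92 V

The Co³⁺/Co²⁺ couple has the more positive E°, so it is the cathode; Pt²⁺/Pt is the anode.
The standard potential is +1.81 − (+1.19) = +0.62 V and the balanced reaction transfers n = 2 electrons.
For the overall reaction 2 Co3+(aq) + Pt(s) → 2 Co2+(aq) + Pt2+(aq), Q = ([Co2+(aq)]^2·[Pt2+(aq)]) / [Co3+(aq)]^2 = 3.1×10^−9, giving log Q = −8.508.
Applying E = E° − (RT ln10/nF)·log Q gives +0.62 − (0.071/2)(−8.508) = +0.92 V.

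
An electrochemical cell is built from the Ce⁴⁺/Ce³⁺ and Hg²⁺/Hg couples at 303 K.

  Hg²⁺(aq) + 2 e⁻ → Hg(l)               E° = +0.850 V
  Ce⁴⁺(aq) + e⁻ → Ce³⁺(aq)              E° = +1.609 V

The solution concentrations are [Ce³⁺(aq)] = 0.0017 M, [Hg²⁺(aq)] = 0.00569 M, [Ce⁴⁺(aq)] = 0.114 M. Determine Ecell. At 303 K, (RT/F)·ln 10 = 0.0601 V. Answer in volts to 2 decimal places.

+0.94 V

The Ce⁴⁺/Ce³⁺ couple has the more positive E°, so it is the cathode; Hg²⁺/Hg is the anode.
E°cell = E°cat − E°an = +1.609 − (+0.850) = +0.759 V; n = 2.
The balanced reaction is 2 Ce⁴⁺(aq) + Hg(l) → 2 Ce³⁺(aq) + Hg²⁺(aq), so Q = ([Ce³⁺(aq)]^2·[Hg²⁺(aq)]) / [Ce⁴⁺(aq)]^2 = 1.27×10^−6 and log Q = −5.898.
E = E° − (0.0601/n)·log Q = +0.759 − (0.0601/2)(−5.898) = +0.94 V.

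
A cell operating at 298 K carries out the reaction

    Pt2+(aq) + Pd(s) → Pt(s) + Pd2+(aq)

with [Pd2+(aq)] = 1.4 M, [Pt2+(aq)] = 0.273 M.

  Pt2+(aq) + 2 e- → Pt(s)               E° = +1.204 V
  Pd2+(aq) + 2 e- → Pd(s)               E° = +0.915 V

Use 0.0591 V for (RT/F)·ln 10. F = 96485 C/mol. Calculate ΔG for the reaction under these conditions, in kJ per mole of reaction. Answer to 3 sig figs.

The standard cell potential is +1.204 − (+0.915) = +0.289 V, with n = 2 electrons in the balanced equation.
Here Q = [Pd2+(aq)] / [Pt2+(aq)] = 5.13 (log Q = 0.710), giving E = +0.289 − (0.0591/2)·(0.710) = +0.2680 V.
Finally ΔG = −nFE = −(2)(96485 C/mol)(+0.2680 V) = −51.7 kJ/mol.

−51.7 kJ/mol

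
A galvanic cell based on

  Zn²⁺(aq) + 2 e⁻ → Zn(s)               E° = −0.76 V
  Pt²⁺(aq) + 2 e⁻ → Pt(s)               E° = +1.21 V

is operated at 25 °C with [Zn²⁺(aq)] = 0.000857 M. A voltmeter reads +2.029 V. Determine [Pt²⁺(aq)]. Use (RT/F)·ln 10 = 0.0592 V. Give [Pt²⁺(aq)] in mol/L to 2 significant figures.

0.084 M

With Pt²⁺/Pt at the cathode and Zn²⁺/Zn at the anode, E°cell = +1.21 − (−0.76) = +1.97 V (n = 2).
From the Nernst equation, log Q = n(E° − E)/0.0592 = 2·(+1.97 − (+2.029))/0.0592 = −1.993.
Balancing electrons gives Pt²⁺(aq) + Zn(s) → Pt(s) + Zn²⁺(aq); thus Q = [Zn²⁺(aq)] / [Pt²⁺(aq)].
Substituting the known concentrations and solving, log [Pt²⁺(aq)] = −1.074 and [Pt²⁺(aq)] = 0.084 M.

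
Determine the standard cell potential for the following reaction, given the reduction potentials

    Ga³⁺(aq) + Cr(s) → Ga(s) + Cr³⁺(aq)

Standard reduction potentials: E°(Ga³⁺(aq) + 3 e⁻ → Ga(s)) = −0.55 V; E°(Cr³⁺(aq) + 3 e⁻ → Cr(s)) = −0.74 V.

Ga³⁺(aq) gains electrons, so the Ga³⁺/Ga couple is the cathode; the Cr³⁺/Cr couple is the anode.
E°cell = E°(cathode) − E°(anode) = −0.55 − (−0.74) = +0.19 V.
The positive value indicates the reaction is spontaneous as written.

+0.19 V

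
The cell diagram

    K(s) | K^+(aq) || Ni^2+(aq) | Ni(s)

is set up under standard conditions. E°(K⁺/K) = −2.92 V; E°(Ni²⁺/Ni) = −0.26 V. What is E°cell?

+2.66 V

By convention the left-hand electrode in cell notation is the anode (oxidation) and the right-hand electrode is the cathode (reduction).
E°cell = E°(right) − E°(left) = −0.26 − (−2.92) = +2.66 V.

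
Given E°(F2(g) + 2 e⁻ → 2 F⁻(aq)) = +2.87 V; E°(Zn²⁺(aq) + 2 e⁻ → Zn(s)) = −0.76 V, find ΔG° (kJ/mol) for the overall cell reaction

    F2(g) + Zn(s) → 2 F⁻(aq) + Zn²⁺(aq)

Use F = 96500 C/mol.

−701 kJ/mol

In the reaction as written F2(g) is reduced, so the F₂/F⁻ couple is the cathode and Zn²⁺/Zn is the anode.
E°cell = +2.87 − (−0.76) = +3.63 V; balancing electrons gives n = 2.
ΔG° = −nFE°cell = −(2)(96500)(+3.63) J/mol = −701 kJ/mol.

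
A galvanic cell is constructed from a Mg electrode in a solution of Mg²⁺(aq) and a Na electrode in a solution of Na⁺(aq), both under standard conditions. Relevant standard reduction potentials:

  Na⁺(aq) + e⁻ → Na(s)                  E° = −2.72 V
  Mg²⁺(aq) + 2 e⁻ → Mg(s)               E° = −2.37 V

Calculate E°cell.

Of the two couples in this cell, the one with the more positive reduction potential is reduced at the cathode: here that is Mg²⁺/Mg (−2.37 V); Na⁺/Na (−2.72 V) is the anode.
E°cell = E°(cathode) − E°(anode) = −2.37 − (−2.72) = +0.35 V.

+0.35 V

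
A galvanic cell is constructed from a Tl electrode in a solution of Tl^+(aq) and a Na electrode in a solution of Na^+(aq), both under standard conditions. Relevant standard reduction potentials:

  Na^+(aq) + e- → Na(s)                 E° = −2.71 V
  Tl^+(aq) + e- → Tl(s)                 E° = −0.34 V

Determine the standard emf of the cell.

+2.37 V

The Tl⁺/Tl couple has the higher E°, so Tl ion is reduced (cathode) and Na is oxidized (anode).
E°cell = E°(cathode) − E°(anode) = −0.34 − (−2.71) = +2.37 V.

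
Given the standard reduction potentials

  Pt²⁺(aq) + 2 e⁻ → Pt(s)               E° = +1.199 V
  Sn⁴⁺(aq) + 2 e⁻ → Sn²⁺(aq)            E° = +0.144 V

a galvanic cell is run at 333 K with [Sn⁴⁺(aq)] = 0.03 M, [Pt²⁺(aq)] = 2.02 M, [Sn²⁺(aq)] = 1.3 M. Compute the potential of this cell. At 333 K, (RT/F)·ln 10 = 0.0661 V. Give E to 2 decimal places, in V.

+1.12 V

The Pt²⁺/Pt couple has the more positive E°, so it is the cathode; Sn⁴⁺/Sn²⁺ is the anode.
E°cell = E°cat − E°an = +1.199 − (+0.144) = +1.055 V; n = 2.
The balanced reaction is Pt²⁺(aq) + Sn²⁺(aq) → Pt(s) + Sn⁴⁺(aq), so Q = [Sn⁴⁺(aq)] / ([Pt²⁺(aq)]·[Sn²⁺(aq)]) = 0.0114 and log Q = −1.942.
E = E° − (0.0661/n)·log Q = +1.055 − (0.0661/2)(−1.942) = +1.12 V.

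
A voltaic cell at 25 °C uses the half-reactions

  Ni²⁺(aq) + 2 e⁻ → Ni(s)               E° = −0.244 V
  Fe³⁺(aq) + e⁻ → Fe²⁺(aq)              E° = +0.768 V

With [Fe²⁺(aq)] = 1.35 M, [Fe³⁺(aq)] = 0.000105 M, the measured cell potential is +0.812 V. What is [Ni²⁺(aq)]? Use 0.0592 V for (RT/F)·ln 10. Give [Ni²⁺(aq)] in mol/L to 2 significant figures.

0.035 M

The Fe³⁺/Fe²⁺ couple has the larger reduction potential, so it is the cathode: E°cell = +0.768 − (−0.244) = +1.012 V and n = 2.
Since E = E° − (0.0592/n)·log Q, log Q = n(E° − E)/0.0592 = 6.757.
Balancing electrons gives 2 Fe³⁺(aq) + Ni(s) → 2 Fe²⁺(aq) + Ni²⁺(aq); thus Q = ([Fe²⁺(aq)]^2·[Ni²⁺(aq)]) / [Fe³⁺(aq)]^2.
Solving for the unknown gives log [Ni²⁺(aq)] = −1.461, so [Ni²⁺(aq)] ≈ 0.035 M.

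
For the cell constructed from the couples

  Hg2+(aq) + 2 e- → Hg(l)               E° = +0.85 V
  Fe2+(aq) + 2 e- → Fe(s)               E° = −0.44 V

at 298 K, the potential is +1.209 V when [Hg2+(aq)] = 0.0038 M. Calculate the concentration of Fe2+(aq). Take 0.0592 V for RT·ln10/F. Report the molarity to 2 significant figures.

Hg²⁺/Hg is the cathode (higher E°); E°cell = +0.85 − (−0.44) = +1.29 V with n = 2.
Since E = E° − (0.0592/n)·log Q, log Q = n(E° − E)/0.0592 = 2.736.
The balanced reaction is Hg2+(aq) + Fe(s) → Hg(l) + Fe2+(aq), so Q = [Fe2+(aq)] / [Hg2+(aq)].
Solving for the unknown gives log [Fe2+(aq)] = 0.316, so [Fe2+(aq)] ≈ 2.1 M.

2.1 M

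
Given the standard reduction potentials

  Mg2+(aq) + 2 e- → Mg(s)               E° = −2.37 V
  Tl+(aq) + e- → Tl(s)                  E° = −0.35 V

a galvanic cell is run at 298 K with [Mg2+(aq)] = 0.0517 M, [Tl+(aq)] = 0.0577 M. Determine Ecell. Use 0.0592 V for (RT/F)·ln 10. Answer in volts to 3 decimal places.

Since E°(Tl⁺/Tl) > E°(Mg²⁺/Mg), Tl⁺/Tl serves as the cathode.
The standard potential is −0.35 − (−2.37) = +2.02 V and the balanced reaction transfers n = 2 electrons.
The balanced reaction is 2 Tl+(aq) + Mg(s) → 2 Tl(s) + Mg2+(aq), so Q = [Mg2+(aq)] / [Tl+(aq)]^2 = 15.5 and log Q = 1.191.
Applying E = E° − (RT ln10/nF)·log Q gives +2.02 − (0.0592/2)(1.191) = +1.985 V.

+1.985 V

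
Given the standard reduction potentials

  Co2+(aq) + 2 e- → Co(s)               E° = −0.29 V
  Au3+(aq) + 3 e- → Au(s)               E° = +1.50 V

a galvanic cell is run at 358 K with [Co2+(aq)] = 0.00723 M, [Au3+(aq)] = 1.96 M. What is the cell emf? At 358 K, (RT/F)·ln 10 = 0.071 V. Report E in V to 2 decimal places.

+1.87 V

The Au³⁺/Au couple has the more positive E°, so it is the cathode; Co²⁺/Co is the anode.
E°cell = E°cat − E°an = +1.50 − (−0.29) = +1.79 V; n = 6.
Balancing gives 2 Au3+(aq) + 3 Co(s) → 2 Au(s) + 3 Co2+(aq); hence Q = [Co2+(aq)]^3 / [Au3+(aq)]^2 = 9.84×10^−8 (log Q = −7.007).
By the Nernst equation, E = +1.79 − (0.071/6)·(−7.007) = +1.87 V.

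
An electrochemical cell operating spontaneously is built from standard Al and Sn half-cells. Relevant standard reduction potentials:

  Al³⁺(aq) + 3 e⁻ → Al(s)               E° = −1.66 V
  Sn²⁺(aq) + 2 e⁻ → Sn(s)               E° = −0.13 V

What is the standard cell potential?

The Sn²⁺/Sn couple has the higher E°, so Sn ion is reduced (cathode) and Al is oxidized (anode).
E°cell = E°(cathode) − E°(anode) = −0.13 − (−1.66) = +1.53 V.

+1.53 V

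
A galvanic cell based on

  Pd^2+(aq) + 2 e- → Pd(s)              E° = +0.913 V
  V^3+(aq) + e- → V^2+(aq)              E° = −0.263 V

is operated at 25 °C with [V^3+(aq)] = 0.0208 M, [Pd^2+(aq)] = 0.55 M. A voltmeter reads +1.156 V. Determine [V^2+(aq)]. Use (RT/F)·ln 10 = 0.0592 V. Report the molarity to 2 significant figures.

The Pd²⁺/Pd couple has the larger reduction potential, so it is the cathode: E°cell = +0.913 − (−0.263) = +1.176 V and n = 2.
From the Nernst equation, log Q = n(E° − E)/0.0592 = 2·(+1.176 − (+1.156))/0.0592 = 0.676.
Balancing electrons gives Pd^2+(aq) + 2 V^2+(aq) → Pd(s) + 2 V^3+(aq); thus Q = [V^3+(aq)]^2 / ([Pd^2+(aq)]·[V^2+(aq)]^2).
Isolating [V^2+(aq)] in Q = 10^{0.676} yields log [V^2+(aq)] = −1.890, i.e. 0.013 M.

0.013 M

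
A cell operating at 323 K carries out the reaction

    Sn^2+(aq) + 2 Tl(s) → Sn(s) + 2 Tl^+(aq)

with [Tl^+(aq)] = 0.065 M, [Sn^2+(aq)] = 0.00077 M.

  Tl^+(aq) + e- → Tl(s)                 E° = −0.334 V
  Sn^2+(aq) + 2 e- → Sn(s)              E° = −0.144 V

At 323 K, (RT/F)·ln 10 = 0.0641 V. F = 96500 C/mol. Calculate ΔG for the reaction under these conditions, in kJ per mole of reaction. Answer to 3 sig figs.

The standard cell potential is −0.144 − (−0.334) = +0.190 V, with n = 2 electrons in the balanced equation.
The reaction quotient is [Tl^+(aq)]^2 / [Sn^2+(aq)] = 5.49; by Nernst, E = +0.190 − (0.0641/2)(0.739) = +0.1663 V.
Finally ΔG = −nFE = −(2)(96500 C/mol)(+0.1663 V) = −32.1 kJ/mol.

−32.1 kJ/mol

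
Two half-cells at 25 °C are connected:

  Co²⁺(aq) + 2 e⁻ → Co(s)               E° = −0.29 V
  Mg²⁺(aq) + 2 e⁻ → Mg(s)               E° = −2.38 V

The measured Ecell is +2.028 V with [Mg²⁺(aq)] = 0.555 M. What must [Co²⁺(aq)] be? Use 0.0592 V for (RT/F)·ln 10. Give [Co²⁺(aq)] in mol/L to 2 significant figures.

The Co²⁺/Co couple has the larger reduction potential, so it is the cathode: E°cell = −0.29 − (−2.38) = +2.09 V and n = 2.
Since E = E° − (0.0592/n)·log Q, log Q = n(E° − E)/0.0592 = 2.095.
The balanced reaction is Co²⁺(aq) + Mg(s) → Co(s) + Mg²⁺(aq), so Q = [Mg²⁺(aq)] / [Co²⁺(aq)].
Substituting the known concentrations and solving, log [Co²⁺(aq)] = −2.351 and [Co²⁺(aq)] = 0.0045 M.

0.0045 M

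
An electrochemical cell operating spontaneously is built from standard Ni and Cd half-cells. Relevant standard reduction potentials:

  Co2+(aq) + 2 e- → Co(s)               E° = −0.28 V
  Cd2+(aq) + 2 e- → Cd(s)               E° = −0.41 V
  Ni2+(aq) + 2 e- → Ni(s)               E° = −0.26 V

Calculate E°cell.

+0.15 V

Of the two couples in this cell, the one with the more positive reduction potential is reduced at the cathode: here that is Ni²⁺/Ni (−0.26 V); Cd²⁺/Cd (−0.41 V) is the anode.
E°cell = E°(cathode) − E°(anode) = −0.26 − (−0.41) = +0.15 V.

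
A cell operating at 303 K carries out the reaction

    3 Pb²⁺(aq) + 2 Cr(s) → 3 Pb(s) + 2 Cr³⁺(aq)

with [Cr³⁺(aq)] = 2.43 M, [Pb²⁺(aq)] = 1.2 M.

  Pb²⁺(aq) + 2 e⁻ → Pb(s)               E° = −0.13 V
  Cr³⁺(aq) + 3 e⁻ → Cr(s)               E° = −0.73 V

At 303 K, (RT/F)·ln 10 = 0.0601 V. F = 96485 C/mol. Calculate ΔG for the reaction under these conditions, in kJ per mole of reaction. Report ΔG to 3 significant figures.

The standard cell potential is −0.13 − (−0.73) = +0.60 V, with n = 6 electrons in the balanced equation.
The reaction quotient is [Cr³⁺(aq)]^2 / [Pb²⁺(aq)]^3 = 3.42; by Nernst, E = +0.60 − (0.0601/6)(0.534) = +0.5947 V.
ΔG = −nFE = −(6)(96485)(+0.5947) J/mol = −344 kJ/mol.

−344 kJ/mol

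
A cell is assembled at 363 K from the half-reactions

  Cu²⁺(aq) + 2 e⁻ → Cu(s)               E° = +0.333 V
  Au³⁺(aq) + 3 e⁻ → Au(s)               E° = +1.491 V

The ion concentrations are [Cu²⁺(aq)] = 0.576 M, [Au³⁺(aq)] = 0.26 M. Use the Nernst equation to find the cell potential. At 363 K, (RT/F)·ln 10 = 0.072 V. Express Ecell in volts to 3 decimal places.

+1.153 V

Au³⁺/Au is reduced (cathode, E° = +1.491 V) and Cu²⁺/Cu is oxidized (anode).
E°cell = E°cat − E°an = +1.491 − (+0.333) = +1.158 V; n = 6.
For the overall reaction 2 Au³⁺(aq) + 3 Cu(s) → 2 Au(s) + 3 Cu²⁺(aq), Q = [Cu²⁺(aq)]^3 / [Au³⁺(aq)]^2 = 2.83, giving log Q = 0.451.
By the Nernst equation, E = +1.158 − (0.072/6)·(0.451) = +1.153 V.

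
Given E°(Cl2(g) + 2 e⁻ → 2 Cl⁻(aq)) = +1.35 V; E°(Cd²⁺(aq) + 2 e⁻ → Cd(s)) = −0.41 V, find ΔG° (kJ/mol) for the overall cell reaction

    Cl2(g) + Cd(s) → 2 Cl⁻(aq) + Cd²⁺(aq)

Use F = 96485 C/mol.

In the reaction as written Cl2(g) is reduced, so the Cl₂/Cl⁻ couple is the cathode and Cd²⁺/Cd is the anode.
E°cell = +1.35 − (−0.41) = +1.76 V; balancing electrons gives n = 2.
ΔG° = −nFE°cell = −(2)(96485)(+1.76) J/mol = −340 kJ/mol.

−340 kJ/mol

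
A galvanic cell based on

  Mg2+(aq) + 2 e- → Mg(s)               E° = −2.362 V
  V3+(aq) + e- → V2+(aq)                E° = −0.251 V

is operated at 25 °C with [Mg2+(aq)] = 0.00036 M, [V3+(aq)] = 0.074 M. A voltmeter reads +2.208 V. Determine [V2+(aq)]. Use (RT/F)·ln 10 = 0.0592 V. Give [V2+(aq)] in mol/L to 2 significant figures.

The V³⁺/V²⁺ couple has the larger reduction potential, so it is the cathode: E°cell = −0.251 − (−2.362) = +2.111 V and n = 2.
Since E = E° − (0.0592/n)·log Q, log Q = n(E° − E)/0.0592 = −3.277.
Balancing electrons gives 2 V3+(aq) + Mg(s) → 2 V2+(aq) + Mg2+(aq); thus Q = ([V2+(aq)]^2·[Mg2+(aq)]) / [V3+(aq)]^2.
Substituting the known concentrations and solving, log [V2+(aq)] = −1.047 and [V2+(aq)] = 0.090 M.

0.090 M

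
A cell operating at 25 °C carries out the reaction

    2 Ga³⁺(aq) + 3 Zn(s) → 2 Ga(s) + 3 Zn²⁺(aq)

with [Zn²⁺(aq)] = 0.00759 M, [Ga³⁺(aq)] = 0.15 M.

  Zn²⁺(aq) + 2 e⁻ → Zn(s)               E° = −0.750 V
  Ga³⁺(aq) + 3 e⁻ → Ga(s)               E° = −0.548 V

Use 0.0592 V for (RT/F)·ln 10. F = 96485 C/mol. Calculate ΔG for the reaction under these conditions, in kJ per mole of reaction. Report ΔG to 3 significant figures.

With Ga³⁺/Ga reduced at the cathode, E°cell = −0.548 − (−0.750) = +0.202 V and n = 6.
Here Q = [Zn²⁺(aq)]^3 / [Ga³⁺(aq)]^2 = 1.94×10^−5 (log Q = −4.711), giving E = +0.202 − (0.0592/6)·(−4.711) = +0.2485 V.
ΔG = −nFE = −(6)(96485)(+0.2485) J/mol = −144 kJ/mol.

−144 kJ/mol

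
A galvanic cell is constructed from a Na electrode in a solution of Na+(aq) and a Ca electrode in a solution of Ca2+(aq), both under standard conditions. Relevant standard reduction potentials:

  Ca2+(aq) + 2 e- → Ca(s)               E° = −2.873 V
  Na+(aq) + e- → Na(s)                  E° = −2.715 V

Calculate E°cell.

The Na⁺/Na couple has the higher E°, so Na ion is reduced (cathode) and Ca is oxidized (anode).
E°cell = E°(cathode) − E°(anode) = −2.715 − (−2.873) = +0.158 V.

+0.158 V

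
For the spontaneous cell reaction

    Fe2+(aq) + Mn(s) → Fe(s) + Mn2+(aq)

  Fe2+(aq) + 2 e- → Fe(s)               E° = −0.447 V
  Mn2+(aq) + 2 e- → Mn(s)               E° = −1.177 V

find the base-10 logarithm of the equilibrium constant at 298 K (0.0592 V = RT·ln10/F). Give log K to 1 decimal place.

The Fe²⁺/Fe couple is reduced (cathode); E°cell = −0.447 − (−1.177) = +0.730 V with n = 2.
At equilibrium E = 0, so log K = nE°cell / 0.0592 = (2)(+0.730) / 0.0592 = 24.7.

log K = 24.7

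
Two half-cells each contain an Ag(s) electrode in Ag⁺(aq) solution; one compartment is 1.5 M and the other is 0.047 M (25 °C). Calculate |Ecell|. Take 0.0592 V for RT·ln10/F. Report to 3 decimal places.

0.089 V

For a concentration cell E°cell = 0, since both electrodes use the same couple.
The compartment with the higher Ag⁺(aq) concentration (1.5 M) acts as the cathode; ions are reduced there and produced at the dilute (0.047 M) anode.
With n = 1, Ecell = −(0.0592/1)·log([dilute]/[conc]) = −(0.0592/1)·log(0.047/1.5) = +0.089 V.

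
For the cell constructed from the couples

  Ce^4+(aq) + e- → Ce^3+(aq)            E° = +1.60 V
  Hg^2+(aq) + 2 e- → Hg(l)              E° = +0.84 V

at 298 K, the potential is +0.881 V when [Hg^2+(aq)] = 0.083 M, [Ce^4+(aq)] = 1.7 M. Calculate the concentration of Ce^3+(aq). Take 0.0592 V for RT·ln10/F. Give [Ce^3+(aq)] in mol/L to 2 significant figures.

The Ce⁴⁺/Ce³⁺ couple has the larger reduction potential, so it is the cathode: E°cell = +1.60 − (+0.84) = +0.76 V and n = 2.
Rearranging E = E° − (0.0592/n)·log Q gives log Q = 2(+0.76 − (+0.881))/0.0592 = −4.088.
Balancing electrons gives 2 Ce^4+(aq) + Hg(l) → 2 Ce^3+(aq) + Hg^2+(aq); thus Q = ([Ce^3+(aq)]^2·[Hg^2+(aq)]) / [Ce^4+(aq)]^2.
Solving for the unknown gives log [Ce^3+(aq)] = −1.273, so [Ce^3+(aq)] ≈ 0.053 M.

0.053 M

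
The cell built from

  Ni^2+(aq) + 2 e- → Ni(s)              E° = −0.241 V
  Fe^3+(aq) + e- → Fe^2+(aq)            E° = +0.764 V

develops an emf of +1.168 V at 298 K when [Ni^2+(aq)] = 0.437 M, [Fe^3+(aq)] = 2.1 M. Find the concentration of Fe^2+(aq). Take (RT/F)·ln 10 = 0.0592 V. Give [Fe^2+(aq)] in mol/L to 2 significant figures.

0.0056 M

Fe³⁺/Fe²⁺ is the cathode (higher E°); E°cell = +0.764 − (−0.241) = +1.005 V with n = 2.
Since E = E° − (0.0592/n)·log Q, log Q = n(E° − E)/0.0592 = −5.507.
Balancing electrons gives 2 Fe^3+(aq) + Ni(s) → 2 Fe^2+(aq) + Ni^2+(aq); thus Q = ([Fe^2+(aq)]^2·[Ni^2+(aq)]) / [Fe^3+(aq)]^2.
Isolating [Fe^2+(aq)] in Q = 10^{−5.507} yields log [Fe^2+(aq)] = −2.252, i.e. 0.0056 M.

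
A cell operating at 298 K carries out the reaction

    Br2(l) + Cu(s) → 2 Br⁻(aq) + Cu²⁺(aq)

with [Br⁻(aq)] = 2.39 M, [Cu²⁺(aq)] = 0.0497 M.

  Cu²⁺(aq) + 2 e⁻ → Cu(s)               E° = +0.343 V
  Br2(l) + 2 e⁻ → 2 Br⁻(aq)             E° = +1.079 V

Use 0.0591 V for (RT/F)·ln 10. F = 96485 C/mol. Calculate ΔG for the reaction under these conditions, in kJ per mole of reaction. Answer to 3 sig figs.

−145 kJ/mol

With Br₂/Br⁻ reduced at the cathode, E°cell = +1.079 − (+0.343) = +0.736 V and n = 2.
Q = [Br⁻(aq)]^2·[Cu²⁺(aq)] = 0.284, so log Q = −0.547 and E = +0.736 − (0.0591/2)(−0.547) = +0.7522 V.
ΔG = −nFE = −(2)(96485)(+0.7522) J/mol = −145 kJ/mol.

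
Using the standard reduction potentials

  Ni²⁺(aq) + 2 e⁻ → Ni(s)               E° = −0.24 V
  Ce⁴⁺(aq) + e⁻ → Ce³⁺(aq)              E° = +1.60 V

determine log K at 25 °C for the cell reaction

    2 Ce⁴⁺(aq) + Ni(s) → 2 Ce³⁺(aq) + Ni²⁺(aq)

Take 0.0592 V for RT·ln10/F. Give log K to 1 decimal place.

The Ce⁴⁺/Ce³⁺ couple is reduced (cathode); E°cell = +1.60 − (−0.24) = +1.84 V with n = 2.
At equilibrium E = 0, so log K = nE°cell / 0.0592 = (2)(+1.84) / 0.0592 = 62.2.

log K = 62.2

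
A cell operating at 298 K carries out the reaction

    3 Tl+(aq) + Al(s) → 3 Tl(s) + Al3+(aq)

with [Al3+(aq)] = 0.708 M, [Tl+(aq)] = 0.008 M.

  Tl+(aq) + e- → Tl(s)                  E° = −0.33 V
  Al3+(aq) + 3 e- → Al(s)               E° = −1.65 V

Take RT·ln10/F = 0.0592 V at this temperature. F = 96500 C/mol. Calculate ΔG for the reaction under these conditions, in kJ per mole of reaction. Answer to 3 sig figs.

The standard cell potential is −0.33 − (−1.65) = +1.32 V, with n = 3 electrons in the balanced equation.
Here Q = [Al3+(aq)] / [Tl+(aq)]^3 = 1.38×10^6 (log Q = 6.141), giving E = +1.32 − (0.0592/3)·(6.141) = +1.1988 V.
Finally ΔG = −nFE = −(3)(96500 C/mol)(+1.1988 V) = −347 kJ/mol.

−347 kJ/mol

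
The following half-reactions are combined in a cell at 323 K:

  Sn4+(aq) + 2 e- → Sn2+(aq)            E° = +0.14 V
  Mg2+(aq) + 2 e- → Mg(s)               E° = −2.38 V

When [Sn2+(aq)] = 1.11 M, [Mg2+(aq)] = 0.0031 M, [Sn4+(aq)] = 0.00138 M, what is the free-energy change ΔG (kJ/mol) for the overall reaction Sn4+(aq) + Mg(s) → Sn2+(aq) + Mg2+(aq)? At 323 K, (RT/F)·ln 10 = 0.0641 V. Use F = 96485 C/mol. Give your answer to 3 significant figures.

E°cell = +0.14 − (−2.38) = +2.52 V; the balanced reaction transfers n = 2 electrons.
Q = ([Sn2+(aq)]·[Mg2+(aq)]) / [Sn4+(aq)] = 2.49, so log Q = 0.397 and E = +2.52 − (0.0641/2)(0.397) = +2.5073 V.
Finally ΔG = −nFE = −(2)(96485 C/mol)(+2.5073 V) = −484 kJ/mol.

−484 kJ/mol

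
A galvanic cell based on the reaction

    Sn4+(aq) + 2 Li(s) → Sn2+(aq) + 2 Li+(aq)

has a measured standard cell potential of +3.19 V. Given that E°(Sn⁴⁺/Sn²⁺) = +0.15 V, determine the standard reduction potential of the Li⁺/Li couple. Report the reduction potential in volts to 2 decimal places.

In the reaction as written the Sn⁴⁺/Sn²⁺ couple is reduced (cathode) and Li⁺/Li is oxidized (anode), so E°cell = E°(Sn⁴⁺/Sn²⁺) − E°(Li⁺/Li).
E°(Li⁺/Li) = E°(cathode) − E°cell = +0.15 − (+3.19) = −3.04 V.

−3.04 V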